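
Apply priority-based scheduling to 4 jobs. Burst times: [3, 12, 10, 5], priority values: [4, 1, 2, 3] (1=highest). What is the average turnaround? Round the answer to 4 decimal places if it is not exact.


Sort by priority (ascending = highest first):
Order: [(1, 12), (2, 10), (3, 5), (4, 3)]
Completion times:
  Priority 1, burst=12, C=12
  Priority 2, burst=10, C=22
  Priority 3, burst=5, C=27
  Priority 4, burst=3, C=30
Average turnaround = 91/4 = 22.75

22.75


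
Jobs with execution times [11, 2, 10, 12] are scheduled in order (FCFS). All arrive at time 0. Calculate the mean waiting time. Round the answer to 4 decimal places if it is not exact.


FCFS order (as given): [11, 2, 10, 12]
Waiting times:
  Job 1: wait = 0
  Job 2: wait = 11
  Job 3: wait = 13
  Job 4: wait = 23
Sum of waiting times = 47
Average waiting time = 47/4 = 11.75

11.75


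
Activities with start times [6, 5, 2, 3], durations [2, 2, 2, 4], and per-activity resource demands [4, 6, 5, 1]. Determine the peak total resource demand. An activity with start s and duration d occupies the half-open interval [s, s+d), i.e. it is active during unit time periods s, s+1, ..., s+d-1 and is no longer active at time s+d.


Each activity i is active on [start_i, start_i + duration_i).
Compute total resource usage per time slot:
  t=0: active resources = [], total = 0
  t=1: active resources = [], total = 0
  t=2: active resources = [5], total = 5
  t=3: active resources = [5, 1], total = 6
  t=4: active resources = [1], total = 1
  t=5: active resources = [6, 1], total = 7
  t=6: active resources = [4, 6, 1], total = 11
  t=7: active resources = [4], total = 4
Peak resource demand = 11

11


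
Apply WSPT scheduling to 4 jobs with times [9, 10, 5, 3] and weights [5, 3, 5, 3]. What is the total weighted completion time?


Compute p/w ratios and sort ascending (WSPT): [(5, 5), (3, 3), (9, 5), (10, 3)]
Compute weighted completion times:
  Job (p=5,w=5): C=5, w*C=5*5=25
  Job (p=3,w=3): C=8, w*C=3*8=24
  Job (p=9,w=5): C=17, w*C=5*17=85
  Job (p=10,w=3): C=27, w*C=3*27=81
Total weighted completion time = 215

215


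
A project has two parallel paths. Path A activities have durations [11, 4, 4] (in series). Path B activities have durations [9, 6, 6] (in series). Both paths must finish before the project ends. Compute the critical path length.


Path A total = 11 + 4 + 4 = 19
Path B total = 9 + 6 + 6 = 21
Critical path = longest path = max(19, 21) = 21

21


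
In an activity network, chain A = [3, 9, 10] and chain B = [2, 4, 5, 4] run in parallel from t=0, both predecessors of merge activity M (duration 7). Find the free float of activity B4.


ES(B4) = sum of predecessors on chain B = 11
EF(B4) = ES + duration = 11 + 4 = 15
Successor of B4 is M. ES(M) = max(sum(A), sum(B)) = max(22, 15) = 22
Free float = ES(successor) - EF(current) = 22 - 15 = 7

7


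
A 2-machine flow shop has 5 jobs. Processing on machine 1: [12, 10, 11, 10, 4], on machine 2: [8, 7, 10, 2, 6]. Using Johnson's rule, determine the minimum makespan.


Apply Johnson's rule:
  Group 1 (a <= b): [(5, 4, 6)]
  Group 2 (a > b): [(3, 11, 10), (1, 12, 8), (2, 10, 7), (4, 10, 2)]
Optimal job order: [5, 3, 1, 2, 4]
Schedule:
  Job 5: M1 done at 4, M2 done at 10
  Job 3: M1 done at 15, M2 done at 25
  Job 1: M1 done at 27, M2 done at 35
  Job 2: M1 done at 37, M2 done at 44
  Job 4: M1 done at 47, M2 done at 49
Makespan = 49

49


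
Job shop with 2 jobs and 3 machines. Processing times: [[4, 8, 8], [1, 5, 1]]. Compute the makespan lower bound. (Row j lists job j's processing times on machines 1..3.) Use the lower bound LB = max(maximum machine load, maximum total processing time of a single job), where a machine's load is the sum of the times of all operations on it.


Machine loads:
  Machine 1: 4 + 1 = 5
  Machine 2: 8 + 5 = 13
  Machine 3: 8 + 1 = 9
Max machine load = 13
Job totals:
  Job 1: 20
  Job 2: 7
Max job total = 20
Lower bound = max(13, 20) = 20

20


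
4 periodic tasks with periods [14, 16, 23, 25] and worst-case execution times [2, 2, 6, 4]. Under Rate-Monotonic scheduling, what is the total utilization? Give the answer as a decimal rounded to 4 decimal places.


Compute individual utilizations (exact fractions):
  Task 1: C/T = 2/14 = 1/7 (approx. 0.1429)
  Task 2: C/T = 2/16 = 1/8 (approx. 0.125)
  Task 3: C/T = 6/23 (approx. 0.2609)
  Task 4: C/T = 4/25 (approx. 0.16)
Total utilization U = 1/7 + 1/8 + 6/23 + 4/25 = 22177/32200
Rounded to 4 decimal places: U = 0.6887
RM (Liu & Layland) bound for 4 tasks = 0.756828; compare with U = 22177/32200 (approx. 0.688727)
U <= bound, so schedulable by RM sufficient condition.

0.6887


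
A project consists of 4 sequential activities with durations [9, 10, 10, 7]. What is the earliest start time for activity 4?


Activity 4 starts after activities 1 through 3 complete.
Predecessor durations: [9, 10, 10]
ES = 9 + 10 + 10 = 29

29


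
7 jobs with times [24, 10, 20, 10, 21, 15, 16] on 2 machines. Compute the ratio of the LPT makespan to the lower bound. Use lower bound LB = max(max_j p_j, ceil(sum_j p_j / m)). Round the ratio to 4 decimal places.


LPT order: [24, 21, 20, 16, 15, 10, 10]
Machine loads after assignment: [55, 61]
LPT makespan = 61
Lower bound = max(max_job, ceil(total/2)) = max(24, 58) = 58
Ratio = 61 / 58 = 1.0517

1.0517


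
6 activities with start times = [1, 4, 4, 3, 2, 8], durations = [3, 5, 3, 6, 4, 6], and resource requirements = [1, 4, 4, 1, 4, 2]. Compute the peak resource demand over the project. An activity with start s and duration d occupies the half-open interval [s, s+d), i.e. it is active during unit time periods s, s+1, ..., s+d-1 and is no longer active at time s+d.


Each activity i is active on [start_i, start_i + duration_i).
Compute total resource usage per time slot:
  t=0: active resources = [], total = 0
  t=1: active resources = [1], total = 1
  t=2: active resources = [1, 4], total = 5
  t=3: active resources = [1, 1, 4], total = 6
  t=4: active resources = [4, 4, 1, 4], total = 13
  t=5: active resources = [4, 4, 1, 4], total = 13
  t=6: active resources = [4, 4, 1], total = 9
  t=7: active resources = [4, 1], total = 5
  t=8: active resources = [4, 1, 2], total = 7
  t=9: active resources = [2], total = 2
  t=10: active resources = [2], total = 2
  t=11: active resources = [2], total = 2
  t=12: active resources = [2], total = 2
  t=13: active resources = [2], total = 2
Peak resource demand = 13

13


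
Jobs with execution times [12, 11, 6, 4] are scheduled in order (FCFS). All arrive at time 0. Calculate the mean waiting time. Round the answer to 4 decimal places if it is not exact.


FCFS order (as given): [12, 11, 6, 4]
Waiting times:
  Job 1: wait = 0
  Job 2: wait = 12
  Job 3: wait = 23
  Job 4: wait = 29
Sum of waiting times = 64
Average waiting time = 64/4 = 16.0

16.0


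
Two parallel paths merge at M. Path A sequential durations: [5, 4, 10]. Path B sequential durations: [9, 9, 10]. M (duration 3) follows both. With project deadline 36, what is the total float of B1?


Forward pass: ES(B1) = sum of predecessors on chain B = 0
EF = ES + duration = 0 + 9 = 9
Backward pass: LF(M) = deadline = 36; LS(M) = 36 - 3 = 33
LF(B1) = LS(M) - sum(successors on chain B) = 33 - 19 = 14
LS = LF - duration = 14 - 9 = 5
Total float = LS - ES = 5 - 0 = 5

5


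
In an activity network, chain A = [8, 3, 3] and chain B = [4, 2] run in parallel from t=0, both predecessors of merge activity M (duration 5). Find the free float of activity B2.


ES(B2) = sum of predecessors on chain B = 4
EF(B2) = ES + duration = 4 + 2 = 6
Successor of B2 is M. ES(M) = max(sum(A), sum(B)) = max(14, 6) = 14
Free float = ES(successor) - EF(current) = 14 - 6 = 8

8


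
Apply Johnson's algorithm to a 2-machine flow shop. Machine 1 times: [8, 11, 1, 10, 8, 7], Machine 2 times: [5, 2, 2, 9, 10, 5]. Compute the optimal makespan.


Apply Johnson's rule:
  Group 1 (a <= b): [(3, 1, 2), (5, 8, 10)]
  Group 2 (a > b): [(4, 10, 9), (1, 8, 5), (6, 7, 5), (2, 11, 2)]
Optimal job order: [3, 5, 4, 1, 6, 2]
Schedule:
  Job 3: M1 done at 1, M2 done at 3
  Job 5: M1 done at 9, M2 done at 19
  Job 4: M1 done at 19, M2 done at 28
  Job 1: M1 done at 27, M2 done at 33
  Job 6: M1 done at 34, M2 done at 39
  Job 2: M1 done at 45, M2 done at 47
Makespan = 47

47


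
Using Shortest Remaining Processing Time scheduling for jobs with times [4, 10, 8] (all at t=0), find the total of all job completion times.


Since all jobs arrive at t=0, SRPT equals SPT ordering.
SPT order: [4, 8, 10]
Completion times:
  Job 1: p=4, C=4
  Job 2: p=8, C=12
  Job 3: p=10, C=22
Total completion time = 4 + 12 + 22 = 38

38


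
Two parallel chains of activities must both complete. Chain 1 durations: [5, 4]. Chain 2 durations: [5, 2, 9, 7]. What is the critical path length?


Path A total = 5 + 4 = 9
Path B total = 5 + 2 + 9 + 7 = 23
Critical path = longest path = max(9, 23) = 23

23


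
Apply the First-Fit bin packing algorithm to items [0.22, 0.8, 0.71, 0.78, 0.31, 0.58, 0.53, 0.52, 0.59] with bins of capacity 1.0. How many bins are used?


Place items sequentially using First-Fit:
  Item 0.22 -> new Bin 1
  Item 0.8 -> new Bin 2
  Item 0.71 -> Bin 1 (now 0.93)
  Item 0.78 -> new Bin 3
  Item 0.31 -> new Bin 4
  Item 0.58 -> Bin 4 (now 0.89)
  Item 0.53 -> new Bin 5
  Item 0.52 -> new Bin 6
  Item 0.59 -> new Bin 7
Total bins used = 7

7


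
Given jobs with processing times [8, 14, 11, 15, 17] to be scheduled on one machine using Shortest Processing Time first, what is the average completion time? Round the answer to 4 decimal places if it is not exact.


Sort jobs by processing time (SPT order): [8, 11, 14, 15, 17]
Compute completion times sequentially:
  Job 1: processing = 8, completes at 8
  Job 2: processing = 11, completes at 19
  Job 3: processing = 14, completes at 33
  Job 4: processing = 15, completes at 48
  Job 5: processing = 17, completes at 65
Sum of completion times = 173
Average completion time = 173/5 = 34.6

34.6


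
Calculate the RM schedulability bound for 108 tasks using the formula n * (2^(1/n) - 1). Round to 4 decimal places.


Compute 2^(1/108) = 1.0064386691
Subtract 1: 1.0064386691 - 1 = 0.0064386691
Multiply by n: 108 * 0.0064386691 = 0.6953762628
Round to 4 dp: 0.6954

0.6954


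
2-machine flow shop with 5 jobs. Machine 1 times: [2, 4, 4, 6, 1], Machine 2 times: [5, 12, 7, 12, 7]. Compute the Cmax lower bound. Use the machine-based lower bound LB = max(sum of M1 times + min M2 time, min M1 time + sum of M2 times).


LB1 = sum(M1 times) + min(M2 times) = 17 + 5 = 22
LB2 = min(M1 times) + sum(M2 times) = 1 + 43 = 44
Lower bound = max(LB1, LB2) = max(22, 44) = 44

44


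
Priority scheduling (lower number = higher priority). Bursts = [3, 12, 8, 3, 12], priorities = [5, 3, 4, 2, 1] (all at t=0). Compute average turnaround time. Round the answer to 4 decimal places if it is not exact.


Sort by priority (ascending = highest first):
Order: [(1, 12), (2, 3), (3, 12), (4, 8), (5, 3)]
Completion times:
  Priority 1, burst=12, C=12
  Priority 2, burst=3, C=15
  Priority 3, burst=12, C=27
  Priority 4, burst=8, C=35
  Priority 5, burst=3, C=38
Average turnaround = 127/5 = 25.4

25.4


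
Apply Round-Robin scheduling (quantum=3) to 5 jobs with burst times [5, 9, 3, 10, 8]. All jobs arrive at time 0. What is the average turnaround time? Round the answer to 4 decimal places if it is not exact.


Time quantum = 3
Execution trace:
  J1 runs 3 units, time = 3
  J2 runs 3 units, time = 6
  J3 runs 3 units, time = 9
  J4 runs 3 units, time = 12
  J5 runs 3 units, time = 15
  J1 runs 2 units, time = 17
  J2 runs 3 units, time = 20
  J4 runs 3 units, time = 23
  J5 runs 3 units, time = 26
  J2 runs 3 units, time = 29
  J4 runs 3 units, time = 32
  J5 runs 2 units, time = 34
  J4 runs 1 units, time = 35
Finish times: [17, 29, 9, 35, 34]
Average turnaround = 124/5 = 24.8

24.8


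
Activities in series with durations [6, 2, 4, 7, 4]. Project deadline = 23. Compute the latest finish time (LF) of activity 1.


LF(activity 1) = deadline - sum of successor durations
Successors: activities 2 through 5 with durations [2, 4, 7, 4]
Sum of successor durations = 17
LF = 23 - 17 = 6

6


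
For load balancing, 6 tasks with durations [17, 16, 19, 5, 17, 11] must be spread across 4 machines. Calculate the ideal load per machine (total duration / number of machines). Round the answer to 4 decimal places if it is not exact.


Total processing time = 17 + 16 + 19 + 5 + 17 + 11 = 85
Number of machines = 4
Ideal balanced load = 85 / 4 = 21.25

21.25


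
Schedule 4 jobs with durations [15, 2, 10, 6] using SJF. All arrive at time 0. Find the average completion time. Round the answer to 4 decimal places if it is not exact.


SJF order (ascending): [2, 6, 10, 15]
Completion times:
  Job 1: burst=2, C=2
  Job 2: burst=6, C=8
  Job 3: burst=10, C=18
  Job 4: burst=15, C=33
Average completion = 61/4 = 15.25

15.25


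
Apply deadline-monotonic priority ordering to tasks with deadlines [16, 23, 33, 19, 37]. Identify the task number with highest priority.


Sort tasks by relative deadline (ascending):
  Task 1: deadline = 16
  Task 4: deadline = 19
  Task 2: deadline = 23
  Task 3: deadline = 33
  Task 5: deadline = 37
Priority order (highest first): [1, 4, 2, 3, 5]
Highest priority task = 1

1


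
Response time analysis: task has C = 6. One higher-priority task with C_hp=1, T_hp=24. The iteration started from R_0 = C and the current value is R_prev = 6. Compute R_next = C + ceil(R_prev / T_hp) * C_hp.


R_next = C + ceil(R_prev / T_hp) * C_hp
ceil(6 / 24) = ceil(0.25) = 1
Interference = 1 * 1 = 1
R_next = 6 + 1 = 7

7


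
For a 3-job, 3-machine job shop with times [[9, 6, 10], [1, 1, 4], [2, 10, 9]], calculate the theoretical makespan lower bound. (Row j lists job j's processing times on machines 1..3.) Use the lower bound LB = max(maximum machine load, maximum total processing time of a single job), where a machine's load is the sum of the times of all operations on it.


Machine loads:
  Machine 1: 9 + 1 + 2 = 12
  Machine 2: 6 + 1 + 10 = 17
  Machine 3: 10 + 4 + 9 = 23
Max machine load = 23
Job totals:
  Job 1: 25
  Job 2: 6
  Job 3: 21
Max job total = 25
Lower bound = max(23, 25) = 25

25


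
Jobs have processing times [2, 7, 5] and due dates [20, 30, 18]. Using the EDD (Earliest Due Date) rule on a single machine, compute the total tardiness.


Sort by due date (EDD order): [(5, 18), (2, 20), (7, 30)]
Compute completion times and tardiness:
  Job 1: p=5, d=18, C=5, tardiness=max(0,5-18)=0
  Job 2: p=2, d=20, C=7, tardiness=max(0,7-20)=0
  Job 3: p=7, d=30, C=14, tardiness=max(0,14-30)=0
Total tardiness = 0

0


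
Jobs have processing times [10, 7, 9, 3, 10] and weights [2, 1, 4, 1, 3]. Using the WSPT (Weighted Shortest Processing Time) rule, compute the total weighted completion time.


Compute p/w ratios and sort ascending (WSPT): [(9, 4), (3, 1), (10, 3), (10, 2), (7, 1)]
Compute weighted completion times:
  Job (p=9,w=4): C=9, w*C=4*9=36
  Job (p=3,w=1): C=12, w*C=1*12=12
  Job (p=10,w=3): C=22, w*C=3*22=66
  Job (p=10,w=2): C=32, w*C=2*32=64
  Job (p=7,w=1): C=39, w*C=1*39=39
Total weighted completion time = 217

217


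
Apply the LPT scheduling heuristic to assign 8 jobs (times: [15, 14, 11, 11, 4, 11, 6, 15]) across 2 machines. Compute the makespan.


Sort jobs in decreasing order (LPT): [15, 15, 14, 11, 11, 11, 6, 4]
Assign each job to the least loaded machine:
  Machine 1: jobs [15, 14, 11, 4], load = 44
  Machine 2: jobs [15, 11, 11, 6], load = 43
Makespan = max load = 44

44


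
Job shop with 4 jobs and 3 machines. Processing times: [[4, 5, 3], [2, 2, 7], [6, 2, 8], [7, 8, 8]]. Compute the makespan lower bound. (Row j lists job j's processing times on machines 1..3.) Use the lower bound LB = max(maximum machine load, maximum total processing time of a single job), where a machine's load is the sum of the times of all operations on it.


Machine loads:
  Machine 1: 4 + 2 + 6 + 7 = 19
  Machine 2: 5 + 2 + 2 + 8 = 17
  Machine 3: 3 + 7 + 8 + 8 = 26
Max machine load = 26
Job totals:
  Job 1: 12
  Job 2: 11
  Job 3: 16
  Job 4: 23
Max job total = 23
Lower bound = max(26, 23) = 26

26


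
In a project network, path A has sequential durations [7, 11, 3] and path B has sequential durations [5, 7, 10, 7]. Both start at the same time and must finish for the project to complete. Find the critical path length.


Path A total = 7 + 11 + 3 = 21
Path B total = 5 + 7 + 10 + 7 = 29
Critical path = longest path = max(21, 29) = 29

29


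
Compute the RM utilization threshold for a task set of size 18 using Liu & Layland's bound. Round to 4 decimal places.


Compute 2^(1/18) = 1.0392592260
Subtract 1: 1.0392592260 - 1 = 0.0392592260
Multiply by n: 18 * 0.0392592260 = 0.7066660680
Round to 4 dp: 0.7067

0.7067


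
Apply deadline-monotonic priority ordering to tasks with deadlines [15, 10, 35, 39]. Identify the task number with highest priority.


Sort tasks by relative deadline (ascending):
  Task 2: deadline = 10
  Task 1: deadline = 15
  Task 3: deadline = 35
  Task 4: deadline = 39
Priority order (highest first): [2, 1, 3, 4]
Highest priority task = 2

2


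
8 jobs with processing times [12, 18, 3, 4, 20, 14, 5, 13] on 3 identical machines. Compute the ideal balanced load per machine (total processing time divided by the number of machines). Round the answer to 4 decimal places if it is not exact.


Total processing time = 12 + 18 + 3 + 4 + 20 + 14 + 5 + 13 = 89
Number of machines = 3
Ideal balanced load = 89 / 3 = 29.6667

29.6667


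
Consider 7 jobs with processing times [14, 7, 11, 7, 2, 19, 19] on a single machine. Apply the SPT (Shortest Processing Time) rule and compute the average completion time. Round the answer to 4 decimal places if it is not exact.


Sort jobs by processing time (SPT order): [2, 7, 7, 11, 14, 19, 19]
Compute completion times sequentially:
  Job 1: processing = 2, completes at 2
  Job 2: processing = 7, completes at 9
  Job 3: processing = 7, completes at 16
  Job 4: processing = 11, completes at 27
  Job 5: processing = 14, completes at 41
  Job 6: processing = 19, completes at 60
  Job 7: processing = 19, completes at 79
Sum of completion times = 234
Average completion time = 234/7 = 33.4286

33.4286


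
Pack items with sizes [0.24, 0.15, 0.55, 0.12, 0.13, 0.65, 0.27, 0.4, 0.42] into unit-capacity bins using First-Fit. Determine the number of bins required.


Place items sequentially using First-Fit:
  Item 0.24 -> new Bin 1
  Item 0.15 -> Bin 1 (now 0.39)
  Item 0.55 -> Bin 1 (now 0.94)
  Item 0.12 -> new Bin 2
  Item 0.13 -> Bin 2 (now 0.25)
  Item 0.65 -> Bin 2 (now 0.9)
  Item 0.27 -> new Bin 3
  Item 0.4 -> Bin 3 (now 0.67)
  Item 0.42 -> new Bin 4
Total bins used = 4

4


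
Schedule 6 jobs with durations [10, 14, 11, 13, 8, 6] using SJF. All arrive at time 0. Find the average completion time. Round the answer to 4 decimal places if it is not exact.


SJF order (ascending): [6, 8, 10, 11, 13, 14]
Completion times:
  Job 1: burst=6, C=6
  Job 2: burst=8, C=14
  Job 3: burst=10, C=24
  Job 4: burst=11, C=35
  Job 5: burst=13, C=48
  Job 6: burst=14, C=62
Average completion = 189/6 = 31.5

31.5


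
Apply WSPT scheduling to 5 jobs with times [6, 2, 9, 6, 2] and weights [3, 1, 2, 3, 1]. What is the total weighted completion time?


Compute p/w ratios and sort ascending (WSPT): [(6, 3), (2, 1), (6, 3), (2, 1), (9, 2)]
Compute weighted completion times:
  Job (p=6,w=3): C=6, w*C=3*6=18
  Job (p=2,w=1): C=8, w*C=1*8=8
  Job (p=6,w=3): C=14, w*C=3*14=42
  Job (p=2,w=1): C=16, w*C=1*16=16
  Job (p=9,w=2): C=25, w*C=2*25=50
Total weighted completion time = 134

134


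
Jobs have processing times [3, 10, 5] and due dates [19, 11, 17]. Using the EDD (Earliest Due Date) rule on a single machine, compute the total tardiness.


Sort by due date (EDD order): [(10, 11), (5, 17), (3, 19)]
Compute completion times and tardiness:
  Job 1: p=10, d=11, C=10, tardiness=max(0,10-11)=0
  Job 2: p=5, d=17, C=15, tardiness=max(0,15-17)=0
  Job 3: p=3, d=19, C=18, tardiness=max(0,18-19)=0
Total tardiness = 0

0


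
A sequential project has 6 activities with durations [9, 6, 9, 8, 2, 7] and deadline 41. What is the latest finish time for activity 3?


LF(activity 3) = deadline - sum of successor durations
Successors: activities 4 through 6 with durations [8, 2, 7]
Sum of successor durations = 17
LF = 41 - 17 = 24

24


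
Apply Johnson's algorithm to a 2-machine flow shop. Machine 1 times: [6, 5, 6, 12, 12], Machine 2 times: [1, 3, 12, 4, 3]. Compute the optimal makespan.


Apply Johnson's rule:
  Group 1 (a <= b): [(3, 6, 12)]
  Group 2 (a > b): [(4, 12, 4), (2, 5, 3), (5, 12, 3), (1, 6, 1)]
Optimal job order: [3, 4, 2, 5, 1]
Schedule:
  Job 3: M1 done at 6, M2 done at 18
  Job 4: M1 done at 18, M2 done at 22
  Job 2: M1 done at 23, M2 done at 26
  Job 5: M1 done at 35, M2 done at 38
  Job 1: M1 done at 41, M2 done at 42
Makespan = 42

42


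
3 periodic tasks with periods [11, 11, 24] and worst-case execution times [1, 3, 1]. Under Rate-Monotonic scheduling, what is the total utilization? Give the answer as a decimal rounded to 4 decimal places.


Compute individual utilizations (exact fractions):
  Task 1: C/T = 1/11 (approx. 0.0909)
  Task 2: C/T = 3/11 (approx. 0.2727)
  Task 3: C/T = 1/24 (approx. 0.0417)
Total utilization U = 1/11 + 3/11 + 1/24 = 107/264
Rounded to 4 decimal places: U = 0.4053
RM (Liu & Layland) bound for 3 tasks = 0.779763; compare with U = 107/264 (approx. 0.405303)
U <= bound, so schedulable by RM sufficient condition.

0.4053


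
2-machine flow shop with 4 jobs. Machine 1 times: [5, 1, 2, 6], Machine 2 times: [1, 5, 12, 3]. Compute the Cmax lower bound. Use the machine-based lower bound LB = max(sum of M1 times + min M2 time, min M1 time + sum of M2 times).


LB1 = sum(M1 times) + min(M2 times) = 14 + 1 = 15
LB2 = min(M1 times) + sum(M2 times) = 1 + 21 = 22
Lower bound = max(LB1, LB2) = max(15, 22) = 22

22


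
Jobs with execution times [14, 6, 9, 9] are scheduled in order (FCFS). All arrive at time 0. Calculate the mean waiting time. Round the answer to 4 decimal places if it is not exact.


FCFS order (as given): [14, 6, 9, 9]
Waiting times:
  Job 1: wait = 0
  Job 2: wait = 14
  Job 3: wait = 20
  Job 4: wait = 29
Sum of waiting times = 63
Average waiting time = 63/4 = 15.75

15.75


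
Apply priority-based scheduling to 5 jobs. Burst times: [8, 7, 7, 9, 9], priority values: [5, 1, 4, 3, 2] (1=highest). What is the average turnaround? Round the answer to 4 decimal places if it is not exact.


Sort by priority (ascending = highest first):
Order: [(1, 7), (2, 9), (3, 9), (4, 7), (5, 8)]
Completion times:
  Priority 1, burst=7, C=7
  Priority 2, burst=9, C=16
  Priority 3, burst=9, C=25
  Priority 4, burst=7, C=32
  Priority 5, burst=8, C=40
Average turnaround = 120/5 = 24.0

24.0


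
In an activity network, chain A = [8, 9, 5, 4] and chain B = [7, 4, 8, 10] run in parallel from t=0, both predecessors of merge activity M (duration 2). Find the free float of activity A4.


ES(A4) = sum of predecessors on chain A = 22
EF(A4) = ES + duration = 22 + 4 = 26
Successor of A4 is M. ES(M) = max(sum(A), sum(B)) = max(26, 29) = 29
Free float = ES(successor) - EF(current) = 29 - 26 = 3

3


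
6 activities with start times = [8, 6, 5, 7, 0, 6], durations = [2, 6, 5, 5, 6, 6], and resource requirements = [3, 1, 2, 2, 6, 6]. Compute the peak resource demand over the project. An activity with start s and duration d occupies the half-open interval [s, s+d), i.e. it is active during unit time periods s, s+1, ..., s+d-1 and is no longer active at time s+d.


Each activity i is active on [start_i, start_i + duration_i).
Compute total resource usage per time slot:
  t=0: active resources = [6], total = 6
  t=1: active resources = [6], total = 6
  t=2: active resources = [6], total = 6
  t=3: active resources = [6], total = 6
  t=4: active resources = [6], total = 6
  t=5: active resources = [2, 6], total = 8
  t=6: active resources = [1, 2, 6], total = 9
  t=7: active resources = [1, 2, 2, 6], total = 11
  t=8: active resources = [3, 1, 2, 2, 6], total = 14
  t=9: active resources = [3, 1, 2, 2, 6], total = 14
  t=10: active resources = [1, 2, 6], total = 9
  t=11: active resources = [1, 2, 6], total = 9
Peak resource demand = 14

14


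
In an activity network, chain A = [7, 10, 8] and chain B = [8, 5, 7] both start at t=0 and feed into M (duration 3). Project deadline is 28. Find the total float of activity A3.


Forward pass: ES(A3) = sum of predecessors on chain A = 17
EF = ES + duration = 17 + 8 = 25
Backward pass: LF(M) = deadline = 28; LS(M) = 28 - 3 = 25
LF(A3) = LS(M) - sum(successors on chain A) = 25 - 0 = 25
LS = LF - duration = 25 - 8 = 17
Total float = LS - ES = 17 - 17 = 0

0


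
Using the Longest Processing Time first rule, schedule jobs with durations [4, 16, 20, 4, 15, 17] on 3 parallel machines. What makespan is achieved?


Sort jobs in decreasing order (LPT): [20, 17, 16, 15, 4, 4]
Assign each job to the least loaded machine:
  Machine 1: jobs [20, 4], load = 24
  Machine 2: jobs [17, 4], load = 21
  Machine 3: jobs [16, 15], load = 31
Makespan = max load = 31

31


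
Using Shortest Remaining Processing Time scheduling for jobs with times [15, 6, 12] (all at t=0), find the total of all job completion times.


Since all jobs arrive at t=0, SRPT equals SPT ordering.
SPT order: [6, 12, 15]
Completion times:
  Job 1: p=6, C=6
  Job 2: p=12, C=18
  Job 3: p=15, C=33
Total completion time = 6 + 18 + 33 = 57

57


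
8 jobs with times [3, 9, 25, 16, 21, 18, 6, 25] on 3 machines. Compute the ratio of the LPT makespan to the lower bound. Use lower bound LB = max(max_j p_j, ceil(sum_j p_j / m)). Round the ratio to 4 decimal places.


LPT order: [25, 25, 21, 18, 16, 9, 6, 3]
Machine loads after assignment: [41, 40, 42]
LPT makespan = 42
Lower bound = max(max_job, ceil(total/3)) = max(25, 41) = 41
Ratio = 42 / 41 = 1.0244

1.0244


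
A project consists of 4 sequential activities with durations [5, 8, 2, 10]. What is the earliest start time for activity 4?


Activity 4 starts after activities 1 through 3 complete.
Predecessor durations: [5, 8, 2]
ES = 5 + 8 + 2 = 15

15


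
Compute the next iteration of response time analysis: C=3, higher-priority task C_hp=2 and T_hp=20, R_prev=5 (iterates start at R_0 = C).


R_next = C + ceil(R_prev / T_hp) * C_hp
ceil(5 / 20) = ceil(0.25) = 1
Interference = 1 * 2 = 2
R_next = 3 + 2 = 5
R_next = R_prev, so the iteration has converged (response time = 5).

5


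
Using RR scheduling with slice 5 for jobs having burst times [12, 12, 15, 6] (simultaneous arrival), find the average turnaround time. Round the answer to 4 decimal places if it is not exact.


Time quantum = 5
Execution trace:
  J1 runs 5 units, time = 5
  J2 runs 5 units, time = 10
  J3 runs 5 units, time = 15
  J4 runs 5 units, time = 20
  J1 runs 5 units, time = 25
  J2 runs 5 units, time = 30
  J3 runs 5 units, time = 35
  J4 runs 1 units, time = 36
  J1 runs 2 units, time = 38
  J2 runs 2 units, time = 40
  J3 runs 5 units, time = 45
Finish times: [38, 40, 45, 36]
Average turnaround = 159/4 = 39.75

39.75


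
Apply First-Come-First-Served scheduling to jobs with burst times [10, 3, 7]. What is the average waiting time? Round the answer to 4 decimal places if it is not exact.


FCFS order (as given): [10, 3, 7]
Waiting times:
  Job 1: wait = 0
  Job 2: wait = 10
  Job 3: wait = 13
Sum of waiting times = 23
Average waiting time = 23/3 = 7.6667

7.6667


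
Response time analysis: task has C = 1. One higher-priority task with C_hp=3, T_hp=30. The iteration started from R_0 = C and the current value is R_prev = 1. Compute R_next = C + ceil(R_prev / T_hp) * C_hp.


R_next = C + ceil(R_prev / T_hp) * C_hp
ceil(1 / 30) = ceil(0.0333) = 1
Interference = 1 * 3 = 3
R_next = 1 + 3 = 4

4


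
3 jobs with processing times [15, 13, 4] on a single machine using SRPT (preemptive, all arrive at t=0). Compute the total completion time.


Since all jobs arrive at t=0, SRPT equals SPT ordering.
SPT order: [4, 13, 15]
Completion times:
  Job 1: p=4, C=4
  Job 2: p=13, C=17
  Job 3: p=15, C=32
Total completion time = 4 + 17 + 32 = 53

53


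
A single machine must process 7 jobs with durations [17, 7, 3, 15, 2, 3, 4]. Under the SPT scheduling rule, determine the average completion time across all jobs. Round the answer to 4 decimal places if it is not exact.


Sort jobs by processing time (SPT order): [2, 3, 3, 4, 7, 15, 17]
Compute completion times sequentially:
  Job 1: processing = 2, completes at 2
  Job 2: processing = 3, completes at 5
  Job 3: processing = 3, completes at 8
  Job 4: processing = 4, completes at 12
  Job 5: processing = 7, completes at 19
  Job 6: processing = 15, completes at 34
  Job 7: processing = 17, completes at 51
Sum of completion times = 131
Average completion time = 131/7 = 18.7143

18.7143


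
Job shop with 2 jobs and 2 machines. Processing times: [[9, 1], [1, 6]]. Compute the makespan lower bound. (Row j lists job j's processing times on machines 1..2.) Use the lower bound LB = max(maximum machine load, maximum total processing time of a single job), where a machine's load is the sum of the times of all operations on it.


Machine loads:
  Machine 1: 9 + 1 = 10
  Machine 2: 1 + 6 = 7
Max machine load = 10
Job totals:
  Job 1: 10
  Job 2: 7
Max job total = 10
Lower bound = max(10, 10) = 10

10


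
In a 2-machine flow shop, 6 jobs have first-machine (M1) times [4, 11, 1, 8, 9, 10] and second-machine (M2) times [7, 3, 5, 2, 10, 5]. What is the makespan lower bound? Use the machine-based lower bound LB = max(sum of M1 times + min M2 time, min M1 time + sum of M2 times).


LB1 = sum(M1 times) + min(M2 times) = 43 + 2 = 45
LB2 = min(M1 times) + sum(M2 times) = 1 + 32 = 33
Lower bound = max(LB1, LB2) = max(45, 33) = 45

45


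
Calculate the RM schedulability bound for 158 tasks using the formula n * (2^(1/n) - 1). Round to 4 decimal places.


Compute 2^(1/158) = 1.0043966445
Subtract 1: 1.0043966445 - 1 = 0.0043966445
Multiply by n: 158 * 0.0043966445 = 0.6946698310
Round to 4 dp: 0.6947

0.6947


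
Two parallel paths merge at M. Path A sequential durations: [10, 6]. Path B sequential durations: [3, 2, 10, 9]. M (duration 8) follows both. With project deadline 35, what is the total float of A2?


Forward pass: ES(A2) = sum of predecessors on chain A = 10
EF = ES + duration = 10 + 6 = 16
Backward pass: LF(M) = deadline = 35; LS(M) = 35 - 8 = 27
LF(A2) = LS(M) - sum(successors on chain A) = 27 - 0 = 27
LS = LF - duration = 27 - 6 = 21
Total float = LS - ES = 21 - 10 = 11

11


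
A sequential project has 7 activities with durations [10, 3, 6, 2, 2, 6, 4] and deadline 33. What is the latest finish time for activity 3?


LF(activity 3) = deadline - sum of successor durations
Successors: activities 4 through 7 with durations [2, 2, 6, 4]
Sum of successor durations = 14
LF = 33 - 14 = 19

19


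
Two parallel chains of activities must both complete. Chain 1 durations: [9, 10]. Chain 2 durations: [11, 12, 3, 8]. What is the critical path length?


Path A total = 9 + 10 = 19
Path B total = 11 + 12 + 3 + 8 = 34
Critical path = longest path = max(19, 34) = 34

34


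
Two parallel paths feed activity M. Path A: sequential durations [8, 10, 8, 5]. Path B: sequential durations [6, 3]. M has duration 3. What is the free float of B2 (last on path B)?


ES(B2) = sum of predecessors on chain B = 6
EF(B2) = ES + duration = 6 + 3 = 9
Successor of B2 is M. ES(M) = max(sum(A), sum(B)) = max(31, 9) = 31
Free float = ES(successor) - EF(current) = 31 - 9 = 22

22


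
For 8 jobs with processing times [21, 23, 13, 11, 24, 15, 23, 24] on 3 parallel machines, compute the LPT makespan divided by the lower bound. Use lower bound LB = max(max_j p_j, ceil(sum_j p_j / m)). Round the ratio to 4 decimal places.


LPT order: [24, 24, 23, 23, 21, 15, 13, 11]
Machine loads after assignment: [56, 52, 46]
LPT makespan = 56
Lower bound = max(max_job, ceil(total/3)) = max(24, 52) = 52
Ratio = 56 / 52 = 1.0769

1.0769


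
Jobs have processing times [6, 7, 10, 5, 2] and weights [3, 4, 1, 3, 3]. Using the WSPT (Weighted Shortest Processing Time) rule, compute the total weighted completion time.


Compute p/w ratios and sort ascending (WSPT): [(2, 3), (5, 3), (7, 4), (6, 3), (10, 1)]
Compute weighted completion times:
  Job (p=2,w=3): C=2, w*C=3*2=6
  Job (p=5,w=3): C=7, w*C=3*7=21
  Job (p=7,w=4): C=14, w*C=4*14=56
  Job (p=6,w=3): C=20, w*C=3*20=60
  Job (p=10,w=1): C=30, w*C=1*30=30
Total weighted completion time = 173

173


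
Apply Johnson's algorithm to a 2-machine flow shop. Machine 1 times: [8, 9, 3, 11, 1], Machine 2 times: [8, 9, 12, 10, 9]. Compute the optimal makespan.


Apply Johnson's rule:
  Group 1 (a <= b): [(5, 1, 9), (3, 3, 12), (1, 8, 8), (2, 9, 9)]
  Group 2 (a > b): [(4, 11, 10)]
Optimal job order: [5, 3, 1, 2, 4]
Schedule:
  Job 5: M1 done at 1, M2 done at 10
  Job 3: M1 done at 4, M2 done at 22
  Job 1: M1 done at 12, M2 done at 30
  Job 2: M1 done at 21, M2 done at 39
  Job 4: M1 done at 32, M2 done at 49
Makespan = 49

49


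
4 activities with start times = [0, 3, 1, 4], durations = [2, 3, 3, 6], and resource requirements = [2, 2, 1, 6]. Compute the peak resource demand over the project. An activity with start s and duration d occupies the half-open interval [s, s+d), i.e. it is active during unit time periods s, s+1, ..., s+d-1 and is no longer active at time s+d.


Each activity i is active on [start_i, start_i + duration_i).
Compute total resource usage per time slot:
  t=0: active resources = [2], total = 2
  t=1: active resources = [2, 1], total = 3
  t=2: active resources = [1], total = 1
  t=3: active resources = [2, 1], total = 3
  t=4: active resources = [2, 6], total = 8
  t=5: active resources = [2, 6], total = 8
  t=6: active resources = [6], total = 6
  t=7: active resources = [6], total = 6
  t=8: active resources = [6], total = 6
  t=9: active resources = [6], total = 6
Peak resource demand = 8

8


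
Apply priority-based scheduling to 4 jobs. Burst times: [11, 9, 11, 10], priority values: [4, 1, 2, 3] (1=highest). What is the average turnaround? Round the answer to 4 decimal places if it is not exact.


Sort by priority (ascending = highest first):
Order: [(1, 9), (2, 11), (3, 10), (4, 11)]
Completion times:
  Priority 1, burst=9, C=9
  Priority 2, burst=11, C=20
  Priority 3, burst=10, C=30
  Priority 4, burst=11, C=41
Average turnaround = 100/4 = 25.0

25.0


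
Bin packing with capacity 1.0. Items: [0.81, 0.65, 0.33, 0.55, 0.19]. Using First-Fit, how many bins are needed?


Place items sequentially using First-Fit:
  Item 0.81 -> new Bin 1
  Item 0.65 -> new Bin 2
  Item 0.33 -> Bin 2 (now 0.98)
  Item 0.55 -> new Bin 3
  Item 0.19 -> Bin 1 (now 1.0)
Total bins used = 3

3


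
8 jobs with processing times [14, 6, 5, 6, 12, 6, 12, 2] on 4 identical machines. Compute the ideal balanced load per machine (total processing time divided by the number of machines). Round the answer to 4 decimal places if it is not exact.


Total processing time = 14 + 6 + 5 + 6 + 12 + 6 + 12 + 2 = 63
Number of machines = 4
Ideal balanced load = 63 / 4 = 15.75

15.75


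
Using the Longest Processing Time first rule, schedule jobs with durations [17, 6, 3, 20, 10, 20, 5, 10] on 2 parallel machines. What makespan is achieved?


Sort jobs in decreasing order (LPT): [20, 20, 17, 10, 10, 6, 5, 3]
Assign each job to the least loaded machine:
  Machine 1: jobs [20, 17, 6, 3], load = 46
  Machine 2: jobs [20, 10, 10, 5], load = 45
Makespan = max load = 46

46


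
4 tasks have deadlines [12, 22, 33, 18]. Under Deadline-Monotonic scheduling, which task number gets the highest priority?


Sort tasks by relative deadline (ascending):
  Task 1: deadline = 12
  Task 4: deadline = 18
  Task 2: deadline = 22
  Task 3: deadline = 33
Priority order (highest first): [1, 4, 2, 3]
Highest priority task = 1

1


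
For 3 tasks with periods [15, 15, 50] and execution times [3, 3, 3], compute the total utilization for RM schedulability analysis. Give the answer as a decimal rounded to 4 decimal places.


Compute individual utilizations (exact fractions):
  Task 1: C/T = 3/15 = 1/5 (approx. 0.2)
  Task 2: C/T = 3/15 = 1/5 (approx. 0.2)
  Task 3: C/T = 3/50 (approx. 0.06)
Total utilization U = 1/5 + 1/5 + 3/50 = 23/50
Rounded to 4 decimal places: U = 0.4600
RM (Liu & Layland) bound for 3 tasks = 0.779763; compare with U = 23/50 (approx. 0.460000)
U <= bound, so schedulable by RM sufficient condition.

0.4600


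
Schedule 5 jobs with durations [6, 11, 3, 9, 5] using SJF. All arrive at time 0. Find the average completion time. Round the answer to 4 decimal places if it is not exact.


SJF order (ascending): [3, 5, 6, 9, 11]
Completion times:
  Job 1: burst=3, C=3
  Job 2: burst=5, C=8
  Job 3: burst=6, C=14
  Job 4: burst=9, C=23
  Job 5: burst=11, C=34
Average completion = 82/5 = 16.4

16.4


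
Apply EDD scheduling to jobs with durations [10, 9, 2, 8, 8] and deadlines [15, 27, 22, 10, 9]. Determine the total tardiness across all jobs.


Sort by due date (EDD order): [(8, 9), (8, 10), (10, 15), (2, 22), (9, 27)]
Compute completion times and tardiness:
  Job 1: p=8, d=9, C=8, tardiness=max(0,8-9)=0
  Job 2: p=8, d=10, C=16, tardiness=max(0,16-10)=6
  Job 3: p=10, d=15, C=26, tardiness=max(0,26-15)=11
  Job 4: p=2, d=22, C=28, tardiness=max(0,28-22)=6
  Job 5: p=9, d=27, C=37, tardiness=max(0,37-27)=10
Total tardiness = 33

33


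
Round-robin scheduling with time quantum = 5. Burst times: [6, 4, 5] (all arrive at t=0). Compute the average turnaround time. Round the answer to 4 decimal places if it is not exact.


Time quantum = 5
Execution trace:
  J1 runs 5 units, time = 5
  J2 runs 4 units, time = 9
  J3 runs 5 units, time = 14
  J1 runs 1 units, time = 15
Finish times: [15, 9, 14]
Average turnaround = 38/3 = 12.6667

12.6667


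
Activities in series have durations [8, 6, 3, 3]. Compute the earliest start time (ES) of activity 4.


Activity 4 starts after activities 1 through 3 complete.
Predecessor durations: [8, 6, 3]
ES = 8 + 6 + 3 = 17

17


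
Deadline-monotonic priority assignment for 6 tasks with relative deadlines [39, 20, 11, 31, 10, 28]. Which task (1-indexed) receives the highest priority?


Sort tasks by relative deadline (ascending):
  Task 5: deadline = 10
  Task 3: deadline = 11
  Task 2: deadline = 20
  Task 6: deadline = 28
  Task 4: deadline = 31
  Task 1: deadline = 39
Priority order (highest first): [5, 3, 2, 6, 4, 1]
Highest priority task = 5

5


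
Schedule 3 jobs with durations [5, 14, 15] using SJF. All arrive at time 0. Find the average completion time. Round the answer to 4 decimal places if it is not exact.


SJF order (ascending): [5, 14, 15]
Completion times:
  Job 1: burst=5, C=5
  Job 2: burst=14, C=19
  Job 3: burst=15, C=34
Average completion = 58/3 = 19.3333

19.3333


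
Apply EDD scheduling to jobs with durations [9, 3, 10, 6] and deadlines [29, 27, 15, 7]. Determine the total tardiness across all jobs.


Sort by due date (EDD order): [(6, 7), (10, 15), (3, 27), (9, 29)]
Compute completion times and tardiness:
  Job 1: p=6, d=7, C=6, tardiness=max(0,6-7)=0
  Job 2: p=10, d=15, C=16, tardiness=max(0,16-15)=1
  Job 3: p=3, d=27, C=19, tardiness=max(0,19-27)=0
  Job 4: p=9, d=29, C=28, tardiness=max(0,28-29)=0
Total tardiness = 1

1


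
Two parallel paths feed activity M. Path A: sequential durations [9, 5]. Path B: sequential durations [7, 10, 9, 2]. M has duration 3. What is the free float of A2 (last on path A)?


ES(A2) = sum of predecessors on chain A = 9
EF(A2) = ES + duration = 9 + 5 = 14
Successor of A2 is M. ES(M) = max(sum(A), sum(B)) = max(14, 28) = 28
Free float = ES(successor) - EF(current) = 28 - 14 = 14

14


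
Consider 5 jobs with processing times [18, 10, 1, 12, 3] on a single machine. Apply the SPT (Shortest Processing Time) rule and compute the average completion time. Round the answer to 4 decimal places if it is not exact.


Sort jobs by processing time (SPT order): [1, 3, 10, 12, 18]
Compute completion times sequentially:
  Job 1: processing = 1, completes at 1
  Job 2: processing = 3, completes at 4
  Job 3: processing = 10, completes at 14
  Job 4: processing = 12, completes at 26
  Job 5: processing = 18, completes at 44
Sum of completion times = 89
Average completion time = 89/5 = 17.8

17.8
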